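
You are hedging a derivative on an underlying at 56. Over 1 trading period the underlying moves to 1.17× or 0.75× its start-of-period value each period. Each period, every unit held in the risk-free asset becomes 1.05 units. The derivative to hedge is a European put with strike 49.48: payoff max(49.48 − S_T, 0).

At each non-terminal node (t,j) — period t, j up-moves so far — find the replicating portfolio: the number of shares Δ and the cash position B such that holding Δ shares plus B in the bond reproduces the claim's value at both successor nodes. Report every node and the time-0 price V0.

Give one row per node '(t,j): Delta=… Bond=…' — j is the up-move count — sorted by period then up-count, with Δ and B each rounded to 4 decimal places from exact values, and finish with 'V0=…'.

Risk-neutral probability p* = (R−d)/(u−d) = (1.05−0.75)/(1.17−0.75) = 0.7143.
Terminal values V(1,·): V(1,0)=7.4800, V(1,1)=0.0000
Node (0,0) S=56.0000: V=(p*·0.0000+(1−p*)·7.4800)/1.05=2.0354; Δ=(0.0000−7.4800)/(65.5200−42.0000)=-0.3180; B=V−Δ·S=19.8449
Root portfolio cost Δ·56+B reproduces V0=2.0354.

(0,0): Delta=-0.3180 Bond=19.8449
V0=2.0354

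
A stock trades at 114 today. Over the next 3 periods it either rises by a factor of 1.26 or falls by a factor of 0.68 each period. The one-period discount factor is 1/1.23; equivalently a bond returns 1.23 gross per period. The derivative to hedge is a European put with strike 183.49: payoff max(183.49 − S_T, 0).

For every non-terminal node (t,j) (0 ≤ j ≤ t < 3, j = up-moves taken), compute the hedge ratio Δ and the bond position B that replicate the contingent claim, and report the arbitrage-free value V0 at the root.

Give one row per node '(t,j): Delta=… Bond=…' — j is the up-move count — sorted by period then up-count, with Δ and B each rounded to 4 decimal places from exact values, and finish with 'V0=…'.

(0,0): Delta=-0.5995 Bond=73.3633
(1,0): Delta=-1.0000 Bond=121.2836
(1,1): Delta=-0.5877 Bond=88.5435
(2,0): Delta=-1.0000 Bond=149.1789
(2,1): Delta=-1.0000 Bond=149.1789
(2,2): Delta=-0.5756 Bond=106.7119
V0=5.0203

Since d<R<u, set p* = (R−d)/(u−d) = 0.9483; price each node as the discounted p*-expectation of its children.
Terminal payoffs: V(3,0)=147.6448, V(3,1)=117.0709, V(3,2)=60.4192, V(3,3)=0.0000
Node (2,0) S=52.7136: V=(p*·117.0709+(1−p*)·147.6448)/1.23=96.4653; Δ=(117.0709−147.6448)/(66.4191−35.8452)=-1.0000; B=V−Δ·S=149.1789
Node (2,1) S=97.6752: V=(p*·60.4192+(1−p*)·117.0709)/1.23=51.5037; Δ=(60.4192−117.0709)/(123.0708−66.4191)=-1.0000; B=V−Δ·S=149.1789
Node (2,2) S=180.9864: V=(p*·0.0000+(1−p*)·60.4192)/1.23=2.5408; Δ=(0.0000−60.4192)/(228.0429−123.0708)=-0.5756; B=V−Δ·S=106.7119
Node (1,0) S=77.5200: V=(p*·51.5037+(1−p*)·96.4653)/1.23=43.7636; Δ=(51.5037−96.4653)/(97.6752−52.7136)=-1.0000; B=V−Δ·S=121.2836
Node (1,1) S=143.6400: V=(p*·2.5408+(1−p*)·51.5037)/1.23=4.1247; Δ=(2.5408−51.5037)/(180.9864−97.6752)=-0.5877; B=V−Δ·S=88.5435
Node (0,0) S=114.0000: V=(p*·4.1247+(1−p*)·43.7636)/1.23=5.0203; Δ=(4.1247−43.7636)/(143.6400−77.5200)=-0.5995; B=V−Δ·S=73.3633
The time-0 hedge costs 5.0203, which is the no-arbitrage price.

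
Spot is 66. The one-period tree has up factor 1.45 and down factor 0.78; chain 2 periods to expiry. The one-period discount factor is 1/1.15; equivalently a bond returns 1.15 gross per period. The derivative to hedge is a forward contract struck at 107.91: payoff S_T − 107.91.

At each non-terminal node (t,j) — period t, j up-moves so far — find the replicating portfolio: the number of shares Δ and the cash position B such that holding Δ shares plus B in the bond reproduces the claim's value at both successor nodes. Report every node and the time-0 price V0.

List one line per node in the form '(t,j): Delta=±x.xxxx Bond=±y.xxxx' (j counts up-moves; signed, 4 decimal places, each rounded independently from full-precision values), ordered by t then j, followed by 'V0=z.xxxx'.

(0,0): Delta=1.0000 Bond=-81.5955
(1,0): Delta=1.0000 Bond=-93.8348
(1,1): Delta=1.0000 Bond=-93.8348
V0=-15.5955

No-arbitrage ⇒ martingale measure with p* = (R−d)/(u−d) = 0.5522.
Terminal values V(2,·): V(2,0)=-67.7556, V(2,1)=-33.2640, V(2,2)=30.8550
(1,0): S=51.4800. Δ = (V_up−V_dn)/(S_up−S_dn) = (-33.2640−-67.7556)/(74.6460−40.1544) = 1.0000. V = [p*·-33.2640 + (1−p*)·-67.7556]/1.15 = -42.3548. B = V − Δ·S = -93.8348.
(1,1): S=95.7000. Δ = (V_up−V_dn)/(S_up−S_dn) = (30.8550−-33.2640)/(138.7650−74.6460) = 1.0000. V = [p*·30.8550 + (1−p*)·-33.2640]/1.15 = 1.8652. B = V − Δ·S = -93.8348.
(0,0): S=66.0000. Δ = (V_up−V_dn)/(S_up−S_dn) = (1.8652−-42.3548)/(95.7000−51.4800) = 1.0000. V = [p*·1.8652 + (1−p*)·-42.3548]/1.15 = -15.5955. B = V − Δ·S = -81.5955.
Root portfolio cost Δ·66+B reproduces V0=-15.5955.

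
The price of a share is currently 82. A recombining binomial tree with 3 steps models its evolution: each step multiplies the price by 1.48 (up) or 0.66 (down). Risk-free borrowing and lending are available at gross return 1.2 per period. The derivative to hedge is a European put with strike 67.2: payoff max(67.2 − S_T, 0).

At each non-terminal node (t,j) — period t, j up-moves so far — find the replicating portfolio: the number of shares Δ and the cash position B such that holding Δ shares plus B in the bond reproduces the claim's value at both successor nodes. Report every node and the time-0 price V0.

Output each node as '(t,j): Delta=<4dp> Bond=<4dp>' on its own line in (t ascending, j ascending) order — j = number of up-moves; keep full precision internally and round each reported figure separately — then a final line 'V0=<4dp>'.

(0,0): Delta=-0.1019 Bond=11.2683
(1,0): Delta=-0.3651 Bond=27.7676
(1,1): Delta=-0.0410 Bond=6.1354
(2,0): Delta=-1.0000 Bond=56.0000
(2,1): Delta=-0.2183 Bond=21.5617
(2,2): Delta=0.0000 Bond=0.0000
V0=2.9161

Risk-neutral probability p* = (R−d)/(u−d) = (1.2−0.66)/(1.48−0.66) = 0.6585.
Payoff layer (t=3): V(3,0)=43.6253, V(3,1)=14.3356, V(3,2)=0.0000, V(3,3)=0.0000
(2,0): S=35.7192. Δ = (V_up−V_dn)/(S_up−S_dn) = (14.3356−43.6253)/(52.8644−23.5747) = -1.0000. V = [p*·14.3356 + (1−p*)·43.6253]/1.2 = 20.2808. B = V − Δ·S = 56.0000.
(2,1): S=80.0976. Δ = (V_up−V_dn)/(S_up−S_dn) = (0.0000−14.3356)/(118.5444−52.8644) = -0.2183. V = [p*·0.0000 + (1−p*)·14.3356]/1.2 = 4.0792. B = V − Δ·S = 21.5617.
(2,2): S=179.6128. Δ = (V_up−V_dn)/(S_up−S_dn) = (0.0000−0.0000)/(265.8269−118.5444) = 0.0000. V = [p*·0.0000 + (1−p*)·0.0000]/1.2 = 0.0000. B = V − Δ·S = 0.0000.
(1,0): S=54.1200. Δ = (V_up−V_dn)/(S_up−S_dn) = (4.0792−20.2808)/(80.0976−35.7192) = -0.3651. V = [p*·4.0792 + (1−p*)·20.2808]/1.2 = 8.0096. B = V − Δ·S = 27.7676.
(1,1): S=121.3600. Δ = (V_up−V_dn)/(S_up−S_dn) = (0.0000−4.0792)/(179.6128−80.0976) = -0.0410. V = [p*·0.0000 + (1−p*)·4.0792]/1.2 = 1.1608. B = V − Δ·S = 6.1354.
(0,0): S=82.0000. Δ = (V_up−V_dn)/(S_up−S_dn) = (1.1608−8.0096)/(121.3600−54.1200) = -0.1019. V = [p*·1.1608 + (1−p*)·8.0096]/1.2 = 2.9161. B = V − Δ·S = 11.2683.
Each (Δ,B) replicates both successor values, so the strategy is self-financing and V0 is arbitrage-free.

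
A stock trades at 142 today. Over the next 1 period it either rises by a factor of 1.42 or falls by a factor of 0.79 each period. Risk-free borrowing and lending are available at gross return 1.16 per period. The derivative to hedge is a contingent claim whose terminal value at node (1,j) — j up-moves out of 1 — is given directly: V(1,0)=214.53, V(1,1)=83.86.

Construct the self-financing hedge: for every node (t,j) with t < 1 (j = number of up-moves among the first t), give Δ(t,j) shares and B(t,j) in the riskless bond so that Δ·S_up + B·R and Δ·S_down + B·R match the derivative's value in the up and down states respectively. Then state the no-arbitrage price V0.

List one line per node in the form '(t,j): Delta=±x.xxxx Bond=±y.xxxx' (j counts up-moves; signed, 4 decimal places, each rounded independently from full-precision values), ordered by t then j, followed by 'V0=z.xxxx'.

The replicating-portfolio and risk-neutral prices coincide; use p* = (1.16−0.79)/(1.42−0.79) = 0.5873 for the latter.
Payoff layer (t=1): V(1,0)=214.5300, V(1,1)=83.8600
  t=0,j=0: stock 142.0000 → up 201.6400 (V=83.8600), down 112.1800 (V=214.5300). Price 118.7822; hedge Δ=-1.4607, bond B=326.1949.
Root portfolio cost Δ·142+B reproduces V0=118.7822.

(0,0): Delta=-1.4607 Bond=326.1949
V0=118.7822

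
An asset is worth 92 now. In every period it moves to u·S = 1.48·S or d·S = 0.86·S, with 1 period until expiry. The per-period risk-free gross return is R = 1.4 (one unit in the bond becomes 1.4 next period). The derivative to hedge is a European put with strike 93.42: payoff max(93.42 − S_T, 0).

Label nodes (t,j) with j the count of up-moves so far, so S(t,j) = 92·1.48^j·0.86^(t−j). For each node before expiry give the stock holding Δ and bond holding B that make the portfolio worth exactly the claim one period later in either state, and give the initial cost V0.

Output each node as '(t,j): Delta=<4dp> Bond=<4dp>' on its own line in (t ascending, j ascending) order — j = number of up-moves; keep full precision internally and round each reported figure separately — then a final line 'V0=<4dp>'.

(0,0): Delta=-0.2507 Bond=24.3825
V0=1.3180

Under the risk-neutral measure, an up-move has probability p* = (R−d)/(u−d) = 0.8710 and values discount at R = 1.4.
Terminal values V(1,·): V(1,0)=14.3000, V(1,1)=0.0000
Node (0,0) S=92.0000: V=(p*·0.0000+(1−p*)·14.3000)/1.4=1.3180; Δ=(0.0000−14.3000)/(136.1600−79.1200)=-0.2507; B=V−Δ·S=24.3825
Self-financing check: at every node Δ·S+B equals the discounted successor values.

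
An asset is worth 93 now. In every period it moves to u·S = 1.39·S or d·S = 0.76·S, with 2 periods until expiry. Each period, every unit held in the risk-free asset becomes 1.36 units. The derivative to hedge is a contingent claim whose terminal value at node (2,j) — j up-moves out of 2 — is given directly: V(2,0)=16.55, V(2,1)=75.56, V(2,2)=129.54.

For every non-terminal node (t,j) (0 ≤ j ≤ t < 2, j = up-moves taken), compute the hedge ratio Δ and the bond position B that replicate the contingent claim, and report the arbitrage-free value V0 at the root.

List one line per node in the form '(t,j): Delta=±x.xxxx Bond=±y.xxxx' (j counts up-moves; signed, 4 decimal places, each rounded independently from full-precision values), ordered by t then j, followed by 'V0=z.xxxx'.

Risk-neutral probability p* = (R−d)/(u−d) = (1.36−0.76)/(1.39−0.76) = 0.9524.
At expiry t=2: V(2,0)=16.5500, V(2,1)=75.5600, V(2,2)=129.5400
  t=1,j=0: stock 70.6800 → up 98.2452 (V=75.5600), down 53.7168 (V=16.5500). Price 53.4926; hedge Δ=1.3252, bond B=-40.1740.
  t=1,j=1: stock 129.2700 → up 179.6853 (V=129.5400), down 98.2452 (V=75.5600). Price 93.3599; hedge Δ=0.6628, bond B=7.6774.
  t=0,j=0: stock 93.0000 → up 129.2700 (V=93.3599), down 70.6800 (V=53.4926). Price 67.2511; hedge Δ=0.6804, bond B=3.9697.
Self-financing check: at every node Δ·S+B equals the discounted successor values.

(0,0): Delta=0.6804 Bond=3.9697
(1,0): Delta=1.3252 Bond=-40.1740
(1,1): Delta=0.6628 Bond=7.6774
V0=67.2511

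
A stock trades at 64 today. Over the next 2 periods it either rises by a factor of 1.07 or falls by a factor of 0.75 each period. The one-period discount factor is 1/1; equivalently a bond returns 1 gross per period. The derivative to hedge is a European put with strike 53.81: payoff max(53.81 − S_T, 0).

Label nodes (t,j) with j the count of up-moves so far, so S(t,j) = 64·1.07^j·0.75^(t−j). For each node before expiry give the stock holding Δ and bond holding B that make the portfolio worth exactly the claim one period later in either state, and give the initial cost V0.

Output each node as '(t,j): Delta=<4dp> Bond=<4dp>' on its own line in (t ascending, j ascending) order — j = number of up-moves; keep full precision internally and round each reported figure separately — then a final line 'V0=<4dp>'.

No-arbitrage ⇒ martingale measure with p* = (R−d)/(u−d) = 0.7812.
Payoff layer (t=2): V(2,0)=17.8100, V(2,1)=2.4500, V(2,2)=0.0000
Node (1,0) S=48.0000: V=(p*·2.4500+(1−p*)·17.8100)/1=5.8100; Δ=(2.4500−17.8100)/(51.3600−36.0000)=-1.0000; B=V−Δ·S=53.8100
Node (1,1) S=68.4800: V=(p*·0.0000+(1−p*)·2.4500)/1=0.5359; Δ=(0.0000−2.4500)/(73.2736−51.3600)=-0.1118; B=V−Δ·S=8.1922
Node (0,0) S=64.0000: V=(p*·0.5359+(1−p*)·5.8100)/1=1.6896; Δ=(0.5359−5.8100)/(68.4800−48.0000)=-0.2575; B=V−Δ·S=18.1711
Self-financing check: at every node Δ·S+B equals the discounted successor values.

(0,0): Delta=-0.2575 Bond=18.1711
(1,0): Delta=-1.0000 Bond=53.8100
(1,1): Delta=-0.1118 Bond=8.1922
V0=1.6896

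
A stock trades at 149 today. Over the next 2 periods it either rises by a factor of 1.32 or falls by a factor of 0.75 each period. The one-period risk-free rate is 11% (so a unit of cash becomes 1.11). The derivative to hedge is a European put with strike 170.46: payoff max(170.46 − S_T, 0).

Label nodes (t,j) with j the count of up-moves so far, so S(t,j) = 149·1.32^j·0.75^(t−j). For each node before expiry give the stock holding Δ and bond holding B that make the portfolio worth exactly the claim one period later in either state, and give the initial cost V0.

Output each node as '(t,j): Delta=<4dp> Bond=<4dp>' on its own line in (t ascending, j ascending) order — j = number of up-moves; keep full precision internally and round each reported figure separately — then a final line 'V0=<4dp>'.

(0,0): Delta=-0.4027 Bond=78.2143
(1,0): Delta=-1.0000 Bond=153.5676
(1,1): Delta=-0.2047 Bond=47.8805
V0=18.2139

Under the risk-neutral measure, an up-move has probability p* = (R−d)/(u−d) = 0.6316 and values discount at R = 1.11.
Terminal values V(2,·): V(2,0)=86.6475, V(2,1)=22.9500, V(2,2)=0.0000
  t=1,j=0: stock 111.7500 → up 147.5100 (V=22.9500), down 83.8125 (V=86.6475). Price 41.8176; hedge Δ=-1.0000, bond B=153.5676.
  t=1,j=1: stock 196.6800 → up 259.6176 (V=0.0000), down 147.5100 (V=22.9500). Price 7.6174; hedge Δ=-0.2047, bond B=47.8805.
  t=0,j=0: stock 149.0000 → up 196.6800 (V=7.6174), down 111.7500 (V=41.8176). Price 18.2139; hedge Δ=-0.4027, bond B=78.2143.
Each (Δ,B) replicates both successor values, so the strategy is self-financing and V0 is arbitrage-free.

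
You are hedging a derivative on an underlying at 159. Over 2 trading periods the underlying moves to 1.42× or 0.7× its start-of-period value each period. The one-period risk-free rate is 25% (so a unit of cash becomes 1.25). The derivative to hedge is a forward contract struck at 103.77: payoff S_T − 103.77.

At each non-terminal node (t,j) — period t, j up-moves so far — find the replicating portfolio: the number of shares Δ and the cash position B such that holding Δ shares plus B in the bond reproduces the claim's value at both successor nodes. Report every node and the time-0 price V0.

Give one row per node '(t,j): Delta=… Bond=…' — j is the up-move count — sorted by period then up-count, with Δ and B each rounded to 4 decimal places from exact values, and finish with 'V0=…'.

(0,0): Delta=1.0000 Bond=-66.4128
(1,0): Delta=1.0000 Bond=-83.0160
(1,1): Delta=1.0000 Bond=-83.0160
V0=92.5872

Risk-neutral probability p* = (R−d)/(u−d) = (1.25−0.7)/(1.42−0.7) = 0.7639.
Terminal values V(2,·): V(2,0)=-25.8600, V(2,1)=54.2760, V(2,2)=216.8376
Node (1,0) S=111.3000: V=(p*·54.2760+(1−p*)·-25.8600)/1.25=28.2840; Δ=(54.2760−-25.8600)/(158.0460−77.9100)=1.0000; B=V−Δ·S=-83.0160
Node (1,1) S=225.7800: V=(p*·216.8376+(1−p*)·54.2760)/1.25=142.7640; Δ=(216.8376−54.2760)/(320.6076−158.0460)=1.0000; B=V−Δ·S=-83.0160
Node (0,0) S=159.0000: V=(p*·142.7640+(1−p*)·28.2840)/1.25=92.5872; Δ=(142.7640−28.2840)/(225.7800−111.3000)=1.0000; B=V−Δ·S=-66.4128
Each (Δ,B) replicates both successor values, so the strategy is self-financing and V0 is arbitrage-free.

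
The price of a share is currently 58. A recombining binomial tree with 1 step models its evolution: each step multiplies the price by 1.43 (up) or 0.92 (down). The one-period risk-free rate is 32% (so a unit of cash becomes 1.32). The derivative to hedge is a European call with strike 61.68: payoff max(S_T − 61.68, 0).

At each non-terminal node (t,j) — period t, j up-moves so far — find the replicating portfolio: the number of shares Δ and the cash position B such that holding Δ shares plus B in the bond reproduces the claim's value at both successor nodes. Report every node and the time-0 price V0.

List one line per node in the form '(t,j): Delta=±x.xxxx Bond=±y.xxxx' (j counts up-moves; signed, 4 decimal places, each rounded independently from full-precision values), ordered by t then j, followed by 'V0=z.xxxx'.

(0,0): Delta=0.7187 Bond=-29.0541
V0=12.6322

The replicating-portfolio and risk-neutral prices coincide; use p* = (1.32−0.92)/(1.43−0.92) = 0.7843 for the latter.
Terminal payoffs: V(1,0)=0.0000, V(1,1)=21.2600
Node (0,0) S=58.0000: V=(p*·21.2600+(1−p*)·0.0000)/1.32=12.6322; Δ=(21.2600−0.0000)/(82.9400−53.3600)=0.7187; B=V−Δ·S=-29.0541
Self-financing check: at every node Δ·S+B equals the discounted successor values.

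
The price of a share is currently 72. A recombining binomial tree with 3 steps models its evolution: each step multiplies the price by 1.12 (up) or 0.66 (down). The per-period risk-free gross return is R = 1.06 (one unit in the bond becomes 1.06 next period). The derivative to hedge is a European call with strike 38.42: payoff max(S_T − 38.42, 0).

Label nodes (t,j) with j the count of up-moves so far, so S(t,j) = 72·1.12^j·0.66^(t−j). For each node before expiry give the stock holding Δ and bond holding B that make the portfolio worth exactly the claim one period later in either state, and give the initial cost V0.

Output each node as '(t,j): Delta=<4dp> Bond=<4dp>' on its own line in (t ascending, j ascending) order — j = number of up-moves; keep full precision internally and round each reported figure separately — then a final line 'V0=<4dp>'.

(0,0): Delta=0.9733 Bond=-30.1822
(1,0): Delta=0.7952 Bond=-23.5282
(1,1): Delta=0.9891 Bond=-33.2629
(2,0): Delta=0.0000 Bond=0.0000
(2,1): Delta=0.8655 Bond=-28.6809
(2,2): Delta=1.0000 Bond=-36.2453
V0=39.8976

Risk-neutral probability p* = (R−d)/(u−d) = (1.06−0.66)/(1.12−0.66) = 0.8696.
Terminal values V(3,·): V(3,0)=0.0000, V(3,1)=0.0000, V(3,2)=21.1891, V(3,3)=62.7348
(2,0): S=31.3632. Δ = (V_up−V_dn)/(S_up−S_dn) = (0.0000−0.0000)/(35.1268−20.6997) = 0.0000. V = [p*·0.0000 + (1−p*)·0.0000]/1.06 = 0.0000. B = V − Δ·S = 0.0000.
(2,1): S=53.2224. Δ = (V_up−V_dn)/(S_up−S_dn) = (21.1891−0.0000)/(59.6091−35.1268) = 0.8655. V = [p*·21.1891 + (1−p*)·0.0000]/1.06 = 17.3824. B = V − Δ·S = -28.6809.
(2,2): S=90.3168. Δ = (V_up−V_dn)/(S_up−S_dn) = (62.7348−21.1891)/(101.1548−59.6091) = 1.0000. V = [p*·62.7348 + (1−p*)·21.1891]/1.06 = 54.0715. B = V − Δ·S = -36.2453.
(1,0): S=47.5200. Δ = (V_up−V_dn)/(S_up−S_dn) = (17.3824−0.0000)/(53.2224−31.3632) = 0.7952. V = [p*·17.3824 + (1−p*)·0.0000]/1.06 = 14.2595. B = V − Δ·S = -23.5282.
(1,1): S=80.6400. Δ = (V_up−V_dn)/(S_up−S_dn) = (54.0715−17.3824)/(90.3168−53.2224) = 0.9891. V = [p*·54.0715 + (1−p*)·17.3824]/1.06 = 46.4962. B = V − Δ·S = -33.2629.
(0,0): S=72.0000. Δ = (V_up−V_dn)/(S_up−S_dn) = (46.4962−14.2595)/(80.6400−47.5200) = 0.9733. V = [p*·46.4962 + (1−p*)·14.2595]/1.06 = 39.8976. B = V − Δ·S = -30.1822.
Each (Δ,B) replicates both successor values, so the strategy is self-financing and V0 is arbitrage-free.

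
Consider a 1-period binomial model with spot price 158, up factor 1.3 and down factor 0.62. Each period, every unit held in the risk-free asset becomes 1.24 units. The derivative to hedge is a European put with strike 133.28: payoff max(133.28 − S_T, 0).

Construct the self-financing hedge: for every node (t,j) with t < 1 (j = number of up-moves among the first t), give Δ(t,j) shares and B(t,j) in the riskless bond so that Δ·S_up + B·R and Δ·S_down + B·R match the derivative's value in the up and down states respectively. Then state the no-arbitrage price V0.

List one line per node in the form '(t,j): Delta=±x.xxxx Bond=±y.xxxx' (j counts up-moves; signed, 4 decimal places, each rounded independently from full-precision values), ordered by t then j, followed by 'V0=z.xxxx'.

Under the risk-neutral measure, an up-move has probability p* = (R−d)/(u−d) = 0.9118 and values discount at R = 1.24.
Payoff layer (t=1): V(1,0)=35.3200, V(1,1)=0.0000
(0,0): S=158.0000. Δ = (V_up−V_dn)/(S_up−S_dn) = (0.0000−35.3200)/(205.4000−97.9600) = -0.3287. V = [p*·0.0000 + (1−p*)·35.3200]/1.24 = 2.5133. B = V − Δ·S = 54.4545.
Root portfolio cost Δ·158+B reproduces V0=2.5133.

(0,0): Delta=-0.3287 Bond=54.4545
V0=2.5133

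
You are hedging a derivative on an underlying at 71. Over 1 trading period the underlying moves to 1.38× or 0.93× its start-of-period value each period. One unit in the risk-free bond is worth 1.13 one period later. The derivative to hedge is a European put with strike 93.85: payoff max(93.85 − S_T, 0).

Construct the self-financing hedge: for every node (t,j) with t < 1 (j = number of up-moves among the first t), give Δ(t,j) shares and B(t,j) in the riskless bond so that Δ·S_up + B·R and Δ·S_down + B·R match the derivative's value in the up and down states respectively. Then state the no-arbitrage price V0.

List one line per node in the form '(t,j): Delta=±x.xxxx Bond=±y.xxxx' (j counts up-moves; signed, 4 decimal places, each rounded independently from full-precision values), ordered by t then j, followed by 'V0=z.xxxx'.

(0,0): Delta=-0.8707 Bond=75.4997
V0=13.6775

Risk-neutral probability p* = (R−d)/(u−d) = (1.13−0.93)/(1.38−0.93) = 0.4444.
Terminal payoffs: V(1,0)=27.8200, V(1,1)=0.0000
  t=0,j=0: stock 71.0000 → up 97.9800 (V=0.0000), down 66.0300 (V=27.8200). Price 13.6775; hedge Δ=-0.8707, bond B=75.4997.
Self-financing check: at every node Δ·S+B equals the discounted successor values.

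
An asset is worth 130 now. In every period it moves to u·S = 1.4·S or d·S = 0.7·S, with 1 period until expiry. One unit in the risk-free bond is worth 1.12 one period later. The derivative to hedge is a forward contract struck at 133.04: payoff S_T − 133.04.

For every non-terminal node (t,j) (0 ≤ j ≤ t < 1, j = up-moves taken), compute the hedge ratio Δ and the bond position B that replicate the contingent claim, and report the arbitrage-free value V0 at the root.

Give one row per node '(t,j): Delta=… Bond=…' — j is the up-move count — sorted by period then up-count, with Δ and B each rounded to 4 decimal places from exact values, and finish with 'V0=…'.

(0,0): Delta=1.0000 Bond=-118.7857
V0=11.2143

The replicating-portfolio and risk-neutral prices coincide; use p* = (1.12−0.7)/(1.4−0.7) = 0.6000 for the latter.
Terminal payoffs: V(1,0)=-42.0400, V(1,1)=48.9600
Node (0,0) S=130.0000: V=(p*·48.9600+(1−p*)·-42.0400)/1.12=11.2143; Δ=(48.9600−-42.0400)/(182.0000−91.0000)=1.0000; B=V−Δ·S=-118.7857
The time-0 hedge costs 11.2143, which is the no-arbitrage price.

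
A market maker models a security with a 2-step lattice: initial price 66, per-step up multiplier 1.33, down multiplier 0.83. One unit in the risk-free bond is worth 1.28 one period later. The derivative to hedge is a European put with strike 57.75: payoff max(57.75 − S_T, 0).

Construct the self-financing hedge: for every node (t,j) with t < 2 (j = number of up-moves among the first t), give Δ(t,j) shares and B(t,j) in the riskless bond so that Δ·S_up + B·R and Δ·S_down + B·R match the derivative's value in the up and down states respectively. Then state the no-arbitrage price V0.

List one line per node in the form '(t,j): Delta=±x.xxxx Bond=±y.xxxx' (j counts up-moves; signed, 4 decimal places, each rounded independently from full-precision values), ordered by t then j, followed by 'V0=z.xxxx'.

(0,0): Delta=-0.0291 Bond=1.9941
(1,0): Delta=-0.4484 Bond=25.5248
(1,1): Delta=0.0000 Bond=0.0000
V0=0.0750

Risk-neutral probability p* = (R−d)/(u−d) = (1.28−0.83)/(1.33−0.83) = 0.9000.
Payoff layer (t=2): V(2,0)=12.2826, V(2,1)=0.0000, V(2,2)=0.0000
(1,0): S=54.7800. Δ = (V_up−V_dn)/(S_up−S_dn) = (0.0000−12.2826)/(72.8574−45.4674) = -0.4484. V = [p*·0.0000 + (1−p*)·12.2826]/1.28 = 0.9596. B = V − Δ·S = 25.5248.
(1,1): S=87.7800. Δ = (V_up−V_dn)/(S_up−S_dn) = (0.0000−0.0000)/(116.7474−72.8574) = 0.0000. V = [p*·0.0000 + (1−p*)·0.0000]/1.28 = 0.0000. B = V − Δ·S = 0.0000.
(0,0): S=66.0000. Δ = (V_up−V_dn)/(S_up−S_dn) = (0.0000−0.9596)/(87.7800−54.7800) = -0.0291. V = [p*·0.0000 + (1−p*)·0.9596]/1.28 = 0.0750. B = V − Δ·S = 1.9941.
The time-0 hedge costs 0.0750, which is the no-arbitrage price.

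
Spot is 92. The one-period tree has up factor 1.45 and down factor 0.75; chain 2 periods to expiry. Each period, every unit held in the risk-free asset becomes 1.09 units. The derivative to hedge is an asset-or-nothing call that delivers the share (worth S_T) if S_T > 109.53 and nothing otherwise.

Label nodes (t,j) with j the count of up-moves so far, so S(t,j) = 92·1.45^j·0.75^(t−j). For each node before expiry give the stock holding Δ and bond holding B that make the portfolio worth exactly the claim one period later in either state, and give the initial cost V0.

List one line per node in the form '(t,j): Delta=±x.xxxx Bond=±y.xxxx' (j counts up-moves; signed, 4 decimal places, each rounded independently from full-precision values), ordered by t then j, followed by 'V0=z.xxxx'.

The replicating-portfolio and risk-neutral prices coincide; use p* = (1.09−0.75)/(1.45−0.75) = 0.4857 for the latter.
Terminal values V(2,·): V(2,0)=0.0000, V(2,1)=0.0000, V(2,2)=193.4300
  t=1,j=0: stock 69.0000 → up 100.0500 (V=0.0000), down 51.7500 (V=0.0000). Price 0.0000; hedge Δ=0.0000, bond B=0.0000.
  t=1,j=1: stock 133.4000 → up 193.4300 (V=193.4300), down 100.0500 (V=0.0000). Price 86.1942; hedge Δ=2.0714, bond B=-190.1343.
  t=0,j=0: stock 92.0000 → up 133.4000 (V=86.1942), down 69.0000 (V=0.0000). Price 38.4090; hedge Δ=1.3384, bond B=-84.7257.
Self-financing check: at every node Δ·S+B equals the discounted successor values.

(0,0): Delta=1.3384 Bond=-84.7257
(1,0): Delta=0.0000 Bond=0.0000
(1,1): Delta=2.0714 Bond=-190.1343
V0=38.4090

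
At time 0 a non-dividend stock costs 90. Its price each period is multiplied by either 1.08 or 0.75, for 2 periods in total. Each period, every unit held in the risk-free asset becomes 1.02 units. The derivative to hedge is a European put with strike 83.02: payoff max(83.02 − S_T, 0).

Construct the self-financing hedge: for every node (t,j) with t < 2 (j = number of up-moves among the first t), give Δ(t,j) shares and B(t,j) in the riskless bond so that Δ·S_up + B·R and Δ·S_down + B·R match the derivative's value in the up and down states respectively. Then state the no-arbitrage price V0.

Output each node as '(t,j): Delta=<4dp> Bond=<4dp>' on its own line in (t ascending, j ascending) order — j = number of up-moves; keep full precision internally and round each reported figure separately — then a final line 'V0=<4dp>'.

(0,0): Delta=-0.4070 Bond=40.5543
(1,0): Delta=-1.0000 Bond=81.3922
(1,1): Delta=-0.3155 Bond=32.4706
V0=3.9233

No-arbitrage ⇒ martingale measure with p* = (R−d)/(u−d) = 0.8182.
Terminal values V(2,·): V(2,0)=32.3950, V(2,1)=10.1200, V(2,2)=0.0000
  t=1,j=0: stock 67.5000 → up 72.9000 (V=10.1200), down 50.6250 (V=32.3950). Price 13.8922; hedge Δ=-1.0000, bond B=81.3922.
  t=1,j=1: stock 97.2000 → up 104.9760 (V=0.0000), down 72.9000 (V=10.1200). Price 1.8039; hedge Δ=-0.3155, bond B=32.4706.
  t=0,j=0: stock 90.0000 → up 97.2000 (V=1.8039), down 67.5000 (V=13.8922). Price 3.9233; hedge Δ=-0.4070, bond B=40.5543.
The time-0 hedge costs 3.9233, which is the no-arbitrage price.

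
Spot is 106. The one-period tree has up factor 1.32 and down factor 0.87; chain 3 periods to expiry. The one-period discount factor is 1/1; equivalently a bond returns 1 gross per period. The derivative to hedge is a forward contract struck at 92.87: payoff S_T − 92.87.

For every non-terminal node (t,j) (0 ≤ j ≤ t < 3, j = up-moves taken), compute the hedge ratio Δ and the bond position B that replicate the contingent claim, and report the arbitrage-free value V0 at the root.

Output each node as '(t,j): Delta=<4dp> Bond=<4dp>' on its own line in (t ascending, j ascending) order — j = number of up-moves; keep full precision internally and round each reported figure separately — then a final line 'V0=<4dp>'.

(0,0): Delta=1.0000 Bond=-92.8700
(1,0): Delta=1.0000 Bond=-92.8700
(1,1): Delta=1.0000 Bond=-92.8700
(2,0): Delta=1.0000 Bond=-92.8700
(2,1): Delta=1.0000 Bond=-92.8700
(2,2): Delta=1.0000 Bond=-92.8700
V0=13.1300

Under the risk-neutral measure, an up-move has probability p* = (R−d)/(u−d) = 0.2889 and values discount at R = 1.
Terminal values V(3,·): V(3,0)=-23.0687, V(3,1)=13.0354, V(3,2)=67.8141, V(3,3)=150.9266
  t=2,j=0: stock 80.2314 → up 105.9054 (V=13.0354), down 69.8013 (V=-23.0687). Price -12.6386; hedge Δ=1.0000, bond B=-92.8700.
  t=2,j=1: stock 121.7304 → up 160.6841 (V=67.8141), down 105.9054 (V=13.0354). Price 28.8604; hedge Δ=1.0000, bond B=-92.8700.
  t=2,j=2: stock 184.6944 → up 243.7966 (V=150.9266), down 160.6841 (V=67.8141). Price 91.8244; hedge Δ=1.0000, bond B=-92.8700.
  t=1,j=0: stock 92.2200 → up 121.7304 (V=28.8604), down 80.2314 (V=-12.6386). Price -0.6500; hedge Δ=1.0000, bond B=-92.8700.
  t=1,j=1: stock 139.9200 → up 184.6944 (V=91.8244), down 121.7304 (V=28.8604). Price 47.0500; hedge Δ=1.0000, bond B=-92.8700.
  t=0,j=0: stock 106.0000 → up 139.9200 (V=47.0500), down 92.2200 (V=-0.6500). Price 13.1300; hedge Δ=1.0000, bond B=-92.8700.
The time-0 hedge costs 13.1300, which is the no-arbitrage price.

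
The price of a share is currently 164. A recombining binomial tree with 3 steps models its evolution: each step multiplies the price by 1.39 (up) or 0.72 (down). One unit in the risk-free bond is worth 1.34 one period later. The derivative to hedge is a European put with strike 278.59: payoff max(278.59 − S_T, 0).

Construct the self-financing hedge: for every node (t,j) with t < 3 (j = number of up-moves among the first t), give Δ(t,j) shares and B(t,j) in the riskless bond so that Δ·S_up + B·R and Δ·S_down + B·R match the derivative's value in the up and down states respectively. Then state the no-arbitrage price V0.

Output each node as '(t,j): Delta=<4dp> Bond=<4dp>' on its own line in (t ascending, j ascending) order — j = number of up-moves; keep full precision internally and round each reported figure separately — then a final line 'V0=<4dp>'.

(0,0): Delta=-0.2975 Bond=53.8842
(1,0): Delta=-1.0000 Bond=155.1515
(1,1): Delta=-0.2682 Bond=65.5156
(2,0): Delta=-1.0000 Bond=207.9030
(2,1): Delta=-1.0000 Bond=207.9030
(2,2): Delta=-0.2376 Bond=78.1045
V0=5.0879

Risk-neutral probability p* = (R−d)/(u−d) = (1.34−0.72)/(1.39−0.72) = 0.9254.
Terminal payoffs: V(3,0)=217.3773, V(3,1)=160.4155, V(3,2)=50.4476, V(3,3)=0.0000
  t=2,j=0: stock 85.0176 → up 118.1745 (V=160.4155), down 61.2127 (V=217.3773). Price 122.8854; hedge Δ=-1.0000, bond B=207.9030.
  t=2,j=1: stock 164.1312 → up 228.1424 (V=50.4476), down 118.1745 (V=160.4155). Price 43.7718; hedge Δ=-1.0000, bond B=207.9030.
  t=2,j=2: stock 316.8644 → up 440.4415 (V=0.0000), down 228.1424 (V=50.4476). Price 2.8095; hedge Δ=-0.2376, bond B=78.1045.
  t=1,j=0: stock 118.0800 → up 164.1312 (V=43.7718), down 85.0176 (V=122.8854). Price 37.0715; hedge Δ=-1.0000, bond B=155.1515.
  t=1,j=1: stock 227.9600 → up 316.8644 (V=2.8095), down 164.1312 (V=43.7718). Price 4.3779; hedge Δ=-0.2682, bond B=65.5156.
  t=0,j=0: stock 164.0000 → up 227.9600 (V=4.3779), down 118.0800 (V=37.0715). Price 5.0879; hedge Δ=-0.2975, bond B=53.8842.
The time-0 hedge costs 5.0879, which is the no-arbitrage price.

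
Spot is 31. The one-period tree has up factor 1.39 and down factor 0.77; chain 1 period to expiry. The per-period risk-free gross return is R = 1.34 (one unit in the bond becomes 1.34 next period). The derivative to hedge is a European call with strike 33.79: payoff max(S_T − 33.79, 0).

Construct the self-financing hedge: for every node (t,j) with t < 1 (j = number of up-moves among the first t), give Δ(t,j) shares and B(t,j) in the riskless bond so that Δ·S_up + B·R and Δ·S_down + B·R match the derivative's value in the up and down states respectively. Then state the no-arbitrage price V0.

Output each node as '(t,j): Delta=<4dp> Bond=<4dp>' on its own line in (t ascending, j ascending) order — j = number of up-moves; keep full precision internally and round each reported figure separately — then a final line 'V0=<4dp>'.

(0,0): Delta=0.4839 Bond=-8.6194
V0=6.3806

Under the risk-neutral measure, an up-move has probability p* = (R−d)/(u−d) = 0.9194 and values discount at R = 1.34.
Terminal payoffs: V(1,0)=0.0000, V(1,1)=9.3000
Node (0,0) S=31.0000: V=(p*·9.3000+(1−p*)·0.0000)/1.34=6.3806; Δ=(9.3000−0.0000)/(43.0900−23.8700)=0.4839; B=V−Δ·S=-8.6194
Root portfolio cost Δ·31+B reproduces V0=6.3806.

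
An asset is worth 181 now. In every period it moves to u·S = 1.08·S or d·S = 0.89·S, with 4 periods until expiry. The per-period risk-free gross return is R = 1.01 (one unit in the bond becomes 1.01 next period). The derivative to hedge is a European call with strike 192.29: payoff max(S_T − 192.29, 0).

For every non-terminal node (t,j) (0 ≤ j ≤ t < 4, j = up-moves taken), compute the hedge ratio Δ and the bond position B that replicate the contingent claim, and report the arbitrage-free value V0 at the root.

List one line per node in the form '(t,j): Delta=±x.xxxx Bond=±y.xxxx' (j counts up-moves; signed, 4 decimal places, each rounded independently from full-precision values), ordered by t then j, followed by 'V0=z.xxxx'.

Since d<R<u, set p* = (R−d)/(u−d) = 0.6316; price each node as the discounted p*-expectation of its children.
Terminal values V(4,·): V(4,0)=0.0000, V(4,1)=0.0000, V(4,2)=0.0000, V(4,3)=10.6370, V(4,4)=53.9585
  t=3,j=0: stock 127.5994 → up 137.8073 (V=0.0000), down 113.5635 (V=0.0000). Price 0.0000; hedge Δ=0.0000, bond B=0.0000.
  t=3,j=1: stock 154.8397 → up 167.2269 (V=0.0000), down 137.8073 (V=0.0000). Price 0.0000; hedge Δ=0.0000, bond B=0.0000.
  t=3,j=2: stock 187.8954 → up 202.9270 (V=10.6370), down 167.2269 (V=0.0000). Price 6.6516; hedge Δ=0.2980, bond B=-49.3326.
  t=3,j=3: stock 228.0079 → up 246.2485 (V=53.9585), down 202.9270 (V=10.6370). Price 37.6217; hedge Δ=1.0000, bond B=-190.3861.
  t=2,j=0: stock 143.3701 → up 154.8397 (V=0.0000), down 127.5994 (V=0.0000). Price 0.0000; hedge Δ=0.0000, bond B=0.0000.
  t=2,j=1: stock 173.9772 → up 187.8954 (V=6.6516), down 154.8397 (V=0.0000). Price 4.1594; hedge Δ=0.2012, bond B=-30.8490.
  t=2,j=2: stock 211.1184 → up 228.0079 (V=37.6217), down 187.8954 (V=6.6516). Price 25.9522; hedge Δ=0.7721, bond B=-137.0486.
  t=1,j=0: stock 161.0900 → up 173.9772 (V=4.1594), down 143.3701 (V=0.0000). Price 2.6010; hedge Δ=0.1359, bond B=-19.2907.
  t=1,j=1: stock 195.4800 → up 211.1184 (V=25.9522), down 173.9772 (V=4.1594). Price 17.7458; hedge Δ=0.5868, bond B=-96.9529.
  t=0,j=0: stock 181.0000 → up 195.4800 (V=17.7458), down 161.0900 (V=2.6010). Price 12.0457; hedge Δ=0.4404, bond B=-67.6638.
Self-financing check: at every node Δ·S+B equals the discounted successor values.

(0,0): Delta=0.4404 Bond=-67.6638
(1,0): Delta=0.1359 Bond=-19.2907
(1,1): Delta=0.5868 Bond=-96.9529
(2,0): Delta=0.0000 Bond=0.0000
(2,1): Delta=0.2012 Bond=-30.8490
(2,2): Delta=0.7721 Bond=-137.0486
(3,0): Delta=0.0000 Bond=0.0000
(3,1): Delta=0.0000 Bond=0.0000
(3,2): Delta=0.2980 Bond=-49.3326
(3,3): Delta=1.0000 Bond=-190.3861
V0=12.0457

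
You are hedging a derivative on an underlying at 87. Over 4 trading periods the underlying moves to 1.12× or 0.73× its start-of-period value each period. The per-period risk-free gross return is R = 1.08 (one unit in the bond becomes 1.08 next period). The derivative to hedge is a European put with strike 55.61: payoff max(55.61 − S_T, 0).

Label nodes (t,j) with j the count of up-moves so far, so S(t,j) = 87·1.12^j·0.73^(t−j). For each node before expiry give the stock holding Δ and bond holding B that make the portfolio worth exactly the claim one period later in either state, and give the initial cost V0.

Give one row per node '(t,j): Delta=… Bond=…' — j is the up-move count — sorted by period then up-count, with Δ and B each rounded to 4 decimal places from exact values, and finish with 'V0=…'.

Since d<R<u, set p* = (R−d)/(u−d) = 0.8974; price each node as the discounted p*-expectation of its children.
Terminal values V(4,·): V(4,0)=30.9035, V(4,1)=17.7042, V(4,2)=0.0000, V(4,3)=0.0000, V(4,4)=0.0000
  t=3,j=0: stock 33.8445 → up 37.9058 (V=17.7042), down 24.7065 (V=30.9035). Price 17.6463; hedge Δ=-1.0000, bond B=51.4907.
  t=3,j=1: stock 51.9258 → up 58.1569 (V=0.0000), down 37.9058 (V=17.7042). Price 1.6813; hedge Δ=-0.8742, bond B=47.0767.
  t=3,j=2: stock 79.6669 → up 89.2270 (V=0.0000), down 58.1569 (V=0.0000). Price 0.0000; hedge Δ=0.0000, bond B=0.0000.
  t=3,j=3: stock 122.2287 → up 136.8962 (V=0.0000), down 89.2270 (V=0.0000). Price 0.0000; hedge Δ=0.0000, bond B=0.0000.
  t=2,j=0: stock 46.3623 → up 51.9258 (V=1.6813), down 33.8445 (V=17.6463). Price 3.0729; hedge Δ=-0.8830, bond B=44.0087.
  t=2,j=1: stock 71.1312 → up 79.6669 (V=0.0000), down 51.9258 (V=1.6813). Price 0.1597; hedge Δ=-0.0606, bond B=4.4707.
  t=2,j=2: stock 109.1328 → up 122.2287 (V=0.0000), down 79.6669 (V=0.0000). Price 0.0000; hedge Δ=0.0000, bond B=0.0000.
  t=1,j=0: stock 63.5100 → up 71.1312 (V=0.1597), down 46.3623 (V=3.0729). Price 0.4245; hedge Δ=-0.1176, bond B=7.8943.
  t=1,j=1: stock 97.4400 → up 109.1328 (V=0.0000), down 71.1312 (V=0.1597). Price 0.0152; hedge Δ=-0.0042, bond B=0.4246.
  t=0,j=0: stock 87.0000 → up 97.4400 (V=0.0152), down 63.5100 (V=0.4245). Price 0.0529; hedge Δ=-0.0121, bond B=1.1025.
Each (Δ,B) replicates both successor values, so the strategy is self-financing and V0 is arbitrage-free.

(0,0): Delta=-0.0121 Bond=1.1025
(1,0): Delta=-0.1176 Bond=7.8943
(1,1): Delta=-0.0042 Bond=0.4246
(2,0): Delta=-0.8830 Bond=44.0087
(2,1): Delta=-0.0606 Bond=4.4707
(2,2): Delta=0.0000 Bond=0.0000
(3,0): Delta=-1.0000 Bond=51.4907
(3,1): Delta=-0.8742 Bond=47.0767
(3,2): Delta=0.0000 Bond=0.0000
(3,3): Delta=0.0000 Bond=0.0000
V0=0.0529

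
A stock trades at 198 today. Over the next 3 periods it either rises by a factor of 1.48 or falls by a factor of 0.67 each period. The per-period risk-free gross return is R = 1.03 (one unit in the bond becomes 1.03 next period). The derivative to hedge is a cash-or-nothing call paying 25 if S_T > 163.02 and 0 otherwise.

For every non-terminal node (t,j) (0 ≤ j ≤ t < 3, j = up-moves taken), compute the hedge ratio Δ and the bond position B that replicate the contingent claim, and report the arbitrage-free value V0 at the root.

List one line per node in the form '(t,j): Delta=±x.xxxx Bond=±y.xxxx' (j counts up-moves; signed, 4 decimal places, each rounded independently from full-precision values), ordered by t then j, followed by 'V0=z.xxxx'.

Since d<R<u, set p* = (R−d)/(u−d) = 0.4444; price each node as the discounted p*-expectation of its children.
At expiry t=3: V(3,0)=0.0000, V(3,1)=0.0000, V(3,2)=25.0000, V(3,3)=25.0000
(2,0): S=88.8822. Δ = (V_up−V_dn)/(S_up−S_dn) = (0.0000−0.0000)/(131.5457−59.5511) = 0.0000. V = [p*·0.0000 + (1−p*)·0.0000]/1.03 = 0.0000. B = V − Δ·S = 0.0000.
(2,1): S=196.3368. Δ = (V_up−V_dn)/(S_up−S_dn) = (25.0000−0.0000)/(290.5785−131.5457) = 0.1572. V = [p*·25.0000 + (1−p*)·0.0000]/1.03 = 10.7875. B = V − Δ·S = -20.0767.
(2,2): S=433.6992. Δ = (V_up−V_dn)/(S_up−S_dn) = (25.0000−25.0000)/(641.8748−290.5785) = 0.0000. V = [p*·25.0000 + (1−p*)·25.0000]/1.03 = 24.2718. B = V − Δ·S = 24.2718.
(1,0): S=132.6600. Δ = (V_up−V_dn)/(S_up−S_dn) = (10.7875−0.0000)/(196.3368−88.8822) = 0.1004. V = [p*·10.7875 + (1−p*)·0.0000]/1.03 = 4.6548. B = V − Δ·S = -8.6631.
(1,1): S=293.0400. Δ = (V_up−V_dn)/(S_up−S_dn) = (24.2718−10.7875)/(433.6992−196.3368) = 0.0568. V = [p*·24.2718 + (1−p*)·10.7875]/1.03 = 16.2918. B = V − Δ·S = -0.3556.
(0,0): S=198.0000. Δ = (V_up−V_dn)/(S_up−S_dn) = (16.2918−4.6548)/(293.0400−132.6600) = 0.0726. V = [p*·16.2918 + (1−p*)·4.6548]/1.03 = 9.5406. B = V − Δ·S = -4.8261.
Each (Δ,B) replicates both successor values, so the strategy is self-financing and V0 is arbitrage-free.

(0,0): Delta=0.0726 Bond=-4.8261
(1,0): Delta=0.1004 Bond=-8.6631
(1,1): Delta=0.0568 Bond=-0.3556
(2,0): Delta=0.0000 Bond=0.0000
(2,1): Delta=0.1572 Bond=-20.0767
(2,2): Delta=0.0000 Bond=24.2718
V0=9.5406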